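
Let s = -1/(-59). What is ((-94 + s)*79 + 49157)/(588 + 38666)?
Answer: 1231104/1157993 ≈ 1.0631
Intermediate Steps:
s = 1/59 (s = -1*(-1/59) = 1/59 ≈ 0.016949)
((-94 + s)*79 + 49157)/(588 + 38666) = ((-94 + 1/59)*79 + 49157)/(588 + 38666) = (-5545/59*79 + 49157)/39254 = (-438055/59 + 49157)*(1/39254) = (2462208/59)*(1/39254) = 1231104/1157993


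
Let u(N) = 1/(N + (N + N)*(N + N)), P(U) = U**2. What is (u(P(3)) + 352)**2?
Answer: 13739825089/110889 ≈ 1.2391e+5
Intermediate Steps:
u(N) = 1/(N + 4*N**2) (u(N) = 1/(N + (2*N)*(2*N)) = 1/(N + 4*N**2))
(u(P(3)) + 352)**2 = (1/((3**2)*(1 + 4*3**2)) + 352)**2 = (1/(9*(1 + 4*9)) + 352)**2 = (1/(9*(1 + 36)) + 352)**2 = ((1/9)/37 + 352)**2 = ((1/9)*(1/37) + 352)**2 = (1/333 + 352)**2 = (117217/333)**2 = 13739825089/110889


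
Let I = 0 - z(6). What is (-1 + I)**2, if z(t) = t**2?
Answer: 1369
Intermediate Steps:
I = -36 (I = 0 - 1*6**2 = 0 - 1*36 = 0 - 36 = -36)
(-1 + I)**2 = (-1 - 36)**2 = (-37)**2 = 1369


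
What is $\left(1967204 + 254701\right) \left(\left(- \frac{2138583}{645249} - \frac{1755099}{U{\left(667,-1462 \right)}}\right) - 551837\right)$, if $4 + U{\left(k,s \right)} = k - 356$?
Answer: $- \frac{81801150885545038605}{66030481} \approx -1.2388 \cdot 10^{12}$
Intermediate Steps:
$U{\left(k,s \right)} = -360 + k$ ($U{\left(k,s \right)} = -4 + \left(k - 356\right) = -4 + \left(-356 + k\right) = -360 + k$)
$\left(1967204 + 254701\right) \left(\left(- \frac{2138583}{645249} - \frac{1755099}{U{\left(667,-1462 \right)}}\right) - 551837\right) = \left(1967204 + 254701\right) \left(\left(- \frac{2138583}{645249} - \frac{1755099}{-360 + 667}\right) - 551837\right) = 2221905 \left(\left(\left(-2138583\right) \frac{1}{645249} - \frac{1755099}{307}\right) - 551837\right) = 2221905 \left(\left(- \frac{712861}{215083} - \frac{1755099}{307}\right) - 551837\right) = 2221905 \left(- \frac{377710806544}{66030481} - 551837\right) = 2221905 \left(- \frac{36815773350141}{66030481}\right) = - \frac{81801150885545038605}{66030481}$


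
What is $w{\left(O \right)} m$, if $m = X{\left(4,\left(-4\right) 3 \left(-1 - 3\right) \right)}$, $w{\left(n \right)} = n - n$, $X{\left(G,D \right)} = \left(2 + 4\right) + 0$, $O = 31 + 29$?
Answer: $0$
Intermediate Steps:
$O = 60$
$X{\left(G,D \right)} = 6$ ($X{\left(G,D \right)} = 6 + 0 = 6$)
$w{\left(n \right)} = 0$
$m = 6$
$w{\left(O \right)} m = 0 \cdot 6 = 0$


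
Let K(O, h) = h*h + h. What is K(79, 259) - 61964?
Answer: 5376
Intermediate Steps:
K(O, h) = h + h² (K(O, h) = h² + h = h + h²)
K(79, 259) - 61964 = 259*(1 + 259) - 61964 = 259*260 - 61964 = 67340 - 61964 = 5376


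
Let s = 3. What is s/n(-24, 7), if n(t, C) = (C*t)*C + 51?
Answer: -1/375 ≈ -0.0026667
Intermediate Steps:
n(t, C) = 51 + t*C² (n(t, C) = t*C² + 51 = 51 + t*C²)
s/n(-24, 7) = 3/(51 - 24*7²) = 3/(51 - 24*49) = 3/(51 - 1176) = 3/(-1125) = 3*(-1/1125) = -1/375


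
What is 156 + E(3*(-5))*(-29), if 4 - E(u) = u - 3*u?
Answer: 910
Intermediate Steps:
E(u) = 4 + 2*u (E(u) = 4 - (u - 3*u) = 4 - (-2)*u = 4 + 2*u)
156 + E(3*(-5))*(-29) = 156 + (4 + 2*(3*(-5)))*(-29) = 156 + (4 + 2*(-15))*(-29) = 156 + (4 - 30)*(-29) = 156 - 26*(-29) = 156 + 754 = 910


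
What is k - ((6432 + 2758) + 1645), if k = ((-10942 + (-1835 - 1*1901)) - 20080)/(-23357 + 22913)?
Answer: -795997/74 ≈ -10757.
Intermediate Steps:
k = 5793/74 (k = ((-10942 + (-1835 - 1901)) - 20080)/(-444) = ((-10942 - 3736) - 20080)*(-1/444) = (-14678 - 20080)*(-1/444) = -34758*(-1/444) = 5793/74 ≈ 78.284)
k - ((6432 + 2758) + 1645) = 5793/74 - ((6432 + 2758) + 1645) = 5793/74 - (9190 + 1645) = 5793/74 - 1*10835 = 5793/74 - 10835 = -795997/74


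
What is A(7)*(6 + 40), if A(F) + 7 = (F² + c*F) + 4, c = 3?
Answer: 3082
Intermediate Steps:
A(F) = -3 + F² + 3*F (A(F) = -7 + ((F² + 3*F) + 4) = -7 + (4 + F² + 3*F) = -3 + F² + 3*F)
A(7)*(6 + 40) = (-3 + 7² + 3*7)*(6 + 40) = (-3 + 49 + 21)*46 = 67*46 = 3082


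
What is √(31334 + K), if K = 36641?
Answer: 5*√2719 ≈ 260.72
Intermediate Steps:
√(31334 + K) = √(31334 + 36641) = √67975 = 5*√2719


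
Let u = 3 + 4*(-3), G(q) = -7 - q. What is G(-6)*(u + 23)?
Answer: -14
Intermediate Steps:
u = -9 (u = 3 - 12 = -9)
G(-6)*(u + 23) = (-7 - 1*(-6))*(-9 + 23) = (-7 + 6)*14 = -1*14 = -14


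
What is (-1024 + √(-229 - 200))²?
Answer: (1024 - I*√429)² ≈ 1.0481e+6 - 42419.0*I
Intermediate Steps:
(-1024 + √(-229 - 200))² = (-1024 + √(-429))² = (-1024 + I*√429)²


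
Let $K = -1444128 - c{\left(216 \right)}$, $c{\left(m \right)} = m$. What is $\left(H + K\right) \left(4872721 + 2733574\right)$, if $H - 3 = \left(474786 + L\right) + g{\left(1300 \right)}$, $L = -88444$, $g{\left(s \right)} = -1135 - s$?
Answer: $-8065973832030$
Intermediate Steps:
$K = -1444344$ ($K = -1444128 - 216 = -1444344$)
$H = 383910$ ($H = 3 + \left(\left(474786 - 88444\right) - 2435\right) = 3 + \left(386342 - 2435\right) = 3 + 383907 = 383910$)
$\left(H + K\right) \left(4872721 + 2733574\right) = \left(383910 - 1444344\right) \left(4872721 + 2733574\right) = \left(-1060434\right) 7606295 = -8065973832030$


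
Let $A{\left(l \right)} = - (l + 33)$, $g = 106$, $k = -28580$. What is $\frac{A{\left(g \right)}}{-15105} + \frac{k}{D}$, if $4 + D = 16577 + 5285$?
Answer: $- \frac{23814591}{18342505} \approx -1.2983$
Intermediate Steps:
$D = 21858$ ($D = -4 + \left(16577 + 5285\right) = -4 + 21862 = 21858$)
$A{\left(l \right)} = -33 - l$ ($A{\left(l \right)} = - (33 + l) = -33 - l$)
$\frac{A{\left(g \right)}}{-15105} + \frac{k}{D} = \frac{-33 - 106}{-15105} - \frac{28580}{21858} = \left(-33 - 106\right) \left(- \frac{1}{15105}\right) - \frac{14290}{10929} = \left(-139\right) \left(- \frac{1}{15105}\right) - \frac{14290}{10929} = \frac{139}{15105} - \frac{14290}{10929} = - \frac{23814591}{18342505}$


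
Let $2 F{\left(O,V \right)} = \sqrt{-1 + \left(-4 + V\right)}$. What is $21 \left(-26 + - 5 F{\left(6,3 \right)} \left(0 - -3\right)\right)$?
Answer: $-546 - \frac{315 i \sqrt{2}}{2} \approx -546.0 - 222.74 i$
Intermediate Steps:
$F{\left(O,V \right)} = \frac{\sqrt{-5 + V}}{2}$ ($F{\left(O,V \right)} = \frac{\sqrt{-1 + \left(-4 + V\right)}}{2} = \frac{\sqrt{-5 + V}}{2}$)
$21 \left(-26 + - 5 F{\left(6,3 \right)} \left(0 - -3\right)\right) = 21 \left(-26 + - 5 \frac{\sqrt{-5 + 3}}{2} \left(0 - -3\right)\right) = 21 \left(-26 + - 5 \frac{\sqrt{-2}}{2} \left(0 + 3\right)\right) = 21 \left(-26 + - 5 \frac{i \sqrt{2}}{2} \cdot 3\right) = 21 \left(-26 + - \frac{5 i \sqrt{2}}{2} \cdot 3\right) = 21 \left(-26 - \frac{15 i \sqrt{2}}{2}\right) = -546 - \frac{315 i \sqrt{2}}{2}$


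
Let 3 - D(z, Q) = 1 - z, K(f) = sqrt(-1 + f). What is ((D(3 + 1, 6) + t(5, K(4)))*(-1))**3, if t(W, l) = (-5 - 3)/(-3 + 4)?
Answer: 8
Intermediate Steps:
D(z, Q) = 2 + z (D(z, Q) = 3 - (1 - z) = 3 + (-1 + z) = 2 + z)
t(W, l) = -8 (t(W, l) = -8/1 = -8*1 = -8)
((D(3 + 1, 6) + t(5, K(4)))*(-1))**3 = (((2 + (3 + 1)) - 8)*(-1))**3 = (((2 + 4) - 8)*(-1))**3 = ((6 - 8)*(-1))**3 = (-2*(-1))**3 = 2**3 = 8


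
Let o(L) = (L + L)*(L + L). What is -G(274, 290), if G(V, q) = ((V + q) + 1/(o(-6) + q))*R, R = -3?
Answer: 734331/434 ≈ 1692.0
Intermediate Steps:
o(L) = 4*L**2 (o(L) = (2*L)*(2*L) = 4*L**2)
G(V, q) = -3*V - 3*q - 3/(144 + q) (G(V, q) = ((V + q) + 1/(4*(-6)**2 + q))*(-3) = ((V + q) + 1/(4*36 + q))*(-3) = ((V + q) + 1/(144 + q))*(-3) = (V + q + 1/(144 + q))*(-3) = -3*V - 3*q - 3/(144 + q))
-G(274, 290) = -3*(-1 - 1*290**2 - 144*274 - 144*290 - 1*274*290)/(144 + 290) = -3*(-1 - 1*84100 - 39456 - 41760 - 79460)/434 = -3*(-1 - 84100 - 39456 - 41760 - 79460)/434 = -3*(-244777)/434 = -1*(-734331/434) = 734331/434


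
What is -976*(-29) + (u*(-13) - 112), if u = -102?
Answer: 29518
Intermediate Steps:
-976*(-29) + (u*(-13) - 112) = -976*(-29) + (-102*(-13) - 112) = 28304 + (1326 - 112) = 28304 + 1214 = 29518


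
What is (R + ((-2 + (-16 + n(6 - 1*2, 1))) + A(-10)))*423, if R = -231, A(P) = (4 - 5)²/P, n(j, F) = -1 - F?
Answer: -1062153/10 ≈ -1.0622e+5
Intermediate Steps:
A(P) = 1/P (A(P) = (-1)²/P = 1/P)
(R + ((-2 + (-16 + n(6 - 1*2, 1))) + A(-10)))*423 = (-231 + ((-2 + (-16 + (-1 - 1*1))) + 1/(-10)))*423 = (-231 + ((-2 + (-16 + (-1 - 1))) - ⅒))*423 = (-231 + ((-2 + (-16 - 2)) - ⅒))*423 = (-231 + ((-2 - 18) - ⅒))*423 = (-231 + (-20 - ⅒))*423 = (-231 - 201/10)*423 = -2511/10*423 = -1062153/10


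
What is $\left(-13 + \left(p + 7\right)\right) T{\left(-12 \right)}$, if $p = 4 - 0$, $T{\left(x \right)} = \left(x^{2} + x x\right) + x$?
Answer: $-552$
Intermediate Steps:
$T{\left(x \right)} = x + 2 x^{2}$ ($T{\left(x \right)} = \left(x^{2} + x^{2}\right) + x = 2 x^{2} + x = x + 2 x^{2}$)
$p = 4$ ($p = 4 + 0 = 4$)
$\left(-13 + \left(p + 7\right)\right) T{\left(-12 \right)} = \left(-13 + \left(4 + 7\right)\right) \left(- 12 \left(1 + 2 \left(-12\right)\right)\right) = \left(-13 + 11\right) \left(- 12 \left(1 - 24\right)\right) = - 2 \left(\left(-12\right) \left(-23\right)\right) = \left(-2\right) 276 = -552$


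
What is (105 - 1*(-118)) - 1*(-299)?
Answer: 522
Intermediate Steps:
(105 - 1*(-118)) - 1*(-299) = (105 + 118) + 299 = 223 + 299 = 522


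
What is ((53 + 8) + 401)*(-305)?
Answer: -140910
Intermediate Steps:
((53 + 8) + 401)*(-305) = (61 + 401)*(-305) = 462*(-305) = -140910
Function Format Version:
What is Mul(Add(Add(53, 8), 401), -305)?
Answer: -140910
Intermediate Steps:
Mul(Add(Add(53, 8), 401), -305) = Mul(Add(61, 401), -305) = Mul(462, -305) = -140910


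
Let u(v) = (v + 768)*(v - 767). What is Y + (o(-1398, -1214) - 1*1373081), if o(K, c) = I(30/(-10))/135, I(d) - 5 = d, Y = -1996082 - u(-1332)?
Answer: -614654863/135 ≈ -4.5530e+6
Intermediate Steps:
u(v) = (-767 + v)*(768 + v) (u(v) = (768 + v)*(-767 + v) = (-767 + v)*(768 + v))
Y = -3179918 (Y = -1996082 - (-589056 - 1332 + (-1332)²) = -1996082 - (-589056 - 1332 + 1774224) = -1996082 - 1*1183836 = -1996082 - 1183836 = -3179918)
I(d) = 5 + d
o(K, c) = 2/135 (o(K, c) = (5 + 30/(-10))/135 = (5 + 30*(-⅒))*(1/135) = (5 - 3)*(1/135) = 2*(1/135) = 2/135)
Y + (o(-1398, -1214) - 1*1373081) = -3179918 + (2/135 - 1*1373081) = -3179918 + (2/135 - 1373081) = -3179918 - 185365933/135 = -614654863/135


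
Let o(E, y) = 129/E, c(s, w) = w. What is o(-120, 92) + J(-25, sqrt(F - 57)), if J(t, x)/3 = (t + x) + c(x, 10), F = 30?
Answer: -1843/40 + 9*I*sqrt(3) ≈ -46.075 + 15.588*I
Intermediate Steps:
J(t, x) = 30 + 3*t + 3*x (J(t, x) = 3*((t + x) + 10) = 3*(10 + t + x) = 30 + 3*t + 3*x)
o(-120, 92) + J(-25, sqrt(F - 57)) = 129/(-120) + (30 + 3*(-25) + 3*sqrt(30 - 57)) = 129*(-1/120) + (30 - 75 + 3*sqrt(-27)) = -43/40 + (30 - 75 + 3*(3*I*sqrt(3))) = -43/40 + (30 - 75 + 9*I*sqrt(3)) = -43/40 + (-45 + 9*I*sqrt(3)) = -1843/40 + 9*I*sqrt(3)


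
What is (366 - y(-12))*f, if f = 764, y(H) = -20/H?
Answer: 835052/3 ≈ 2.7835e+5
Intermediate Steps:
(366 - y(-12))*f = (366 - (-20)/(-12))*764 = (366 - (-20)*(-1)/12)*764 = (366 - 1*5/3)*764 = (366 - 5/3)*764 = (1093/3)*764 = 835052/3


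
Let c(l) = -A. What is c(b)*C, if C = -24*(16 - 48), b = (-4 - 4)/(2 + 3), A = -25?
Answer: 19200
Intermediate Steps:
b = -8/5 ≈ -1.6000
c(l) = 25 (c(l) = -1*(-25) = 25)
C = 768 (C = -24*(-32) = 768)
c(b)*C = 25*768 = 19200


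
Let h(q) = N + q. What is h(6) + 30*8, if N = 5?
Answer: 251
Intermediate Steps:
h(q) = 5 + q
h(6) + 30*8 = (5 + 6) + 30*8 = 11 + 240 = 251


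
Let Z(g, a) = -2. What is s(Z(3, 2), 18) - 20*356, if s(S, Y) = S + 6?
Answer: -7116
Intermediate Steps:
s(S, Y) = 6 + S
s(Z(3, 2), 18) - 20*356 = (6 - 2) - 20*356 = 4 - 7120 = -7116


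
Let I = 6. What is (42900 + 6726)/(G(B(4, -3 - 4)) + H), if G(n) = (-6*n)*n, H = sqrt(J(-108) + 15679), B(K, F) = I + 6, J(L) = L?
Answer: -42876864/730925 - 49626*sqrt(15571)/730925 ≈ -67.133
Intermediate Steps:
B(K, F) = 12 (B(K, F) = 6 + 6 = 12)
H = sqrt(15571) (H = sqrt(-108 + 15679) = sqrt(15571) ≈ 124.78)
G(n) = -6*n**2
(42900 + 6726)/(G(B(4, -3 - 4)) + H) = (42900 + 6726)/(-6*12**2 + sqrt(15571)) = 49626/(-6*144 + sqrt(15571)) = 49626/(-864 + sqrt(15571))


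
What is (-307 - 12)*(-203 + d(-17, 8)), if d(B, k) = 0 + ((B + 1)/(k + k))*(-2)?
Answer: 64119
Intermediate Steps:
d(B, k) = -(1 + B)/k (d(B, k) = 0 + ((1 + B)/((2*k)))*(-2) = 0 + ((1 + B)*(1/(2*k)))*(-2) = 0 + ((1 + B)/(2*k))*(-2) = 0 - (1 + B)/k = -(1 + B)/k)
(-307 - 12)*(-203 + d(-17, 8)) = (-307 - 12)*(-203 + (-1 - 1*(-17))/8) = -319*(-203 + (-1 + 17)/8) = -319*(-203 + (⅛)*16) = -319*(-203 + 2) = -319*(-201) = 64119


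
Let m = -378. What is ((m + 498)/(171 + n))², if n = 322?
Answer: 14400/243049 ≈ 0.059247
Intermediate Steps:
((m + 498)/(171 + n))² = ((-378 + 498)/(171 + 322))² = (120/493)² = 14400/243049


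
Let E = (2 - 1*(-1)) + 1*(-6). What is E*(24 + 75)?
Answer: -297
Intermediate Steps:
E = -3 (E = (2 + 1) - 6 = 3 - 6 = -3)
E*(24 + 75) = -3*(24 + 75) = -3*99 = -297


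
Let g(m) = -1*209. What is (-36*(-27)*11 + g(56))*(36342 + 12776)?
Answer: 514903994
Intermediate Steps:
g(m) = -209
(-36*(-27)*11 + g(56))*(36342 + 12776) = (-36*(-27)*11 - 209)*(36342 + 12776) = (972*11 - 209)*49118 = (10692 - 209)*49118 = 10483*49118 = 514903994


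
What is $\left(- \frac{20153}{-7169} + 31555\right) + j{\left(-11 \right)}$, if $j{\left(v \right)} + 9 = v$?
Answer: $\frac{226094568}{7169} \approx 31538.0$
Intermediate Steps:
$j{\left(v \right)} = -9 + v$
$\left(- \frac{20153}{-7169} + 31555\right) + j{\left(-11 \right)} = \left(- \frac{20153}{-7169} + 31555\right) - 20 = \left(\left(-20153\right) \left(- \frac{1}{7169}\right) + 31555\right) - 20 = \left(\frac{20153}{7169} + 31555\right) - 20 = \frac{226237948}{7169} - 20 = \frac{226094568}{7169}$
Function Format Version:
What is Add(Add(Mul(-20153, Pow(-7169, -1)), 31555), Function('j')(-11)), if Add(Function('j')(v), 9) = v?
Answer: Rational(226094568, 7169) ≈ 31538.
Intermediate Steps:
Function('j')(v) = Add(-9, v)
Add(Add(Mul(-20153, Pow(-7169, -1)), 31555), Function('j')(-11)) = Add(Add(Mul(-20153, Pow(-7169, -1)), 31555), Add(-9, -11)) = Add(Add(Mul(-20153, Rational(-1, 7169)), 31555), -20) = Add(Add(Rational(20153, 7169), 31555), -20) = Add(Rational(226237948, 7169), -20) = Rational(226094568, 7169)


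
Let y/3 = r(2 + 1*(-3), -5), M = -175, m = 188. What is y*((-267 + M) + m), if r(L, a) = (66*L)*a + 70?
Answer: -304800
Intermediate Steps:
r(L, a) = 70 + 66*L*a (r(L, a) = 66*L*a + 70 = 70 + 66*L*a)
y = 1200 (y = 3*(70 + 66*(2 + 1*(-3))*(-5)) = 3*(70 + 66*(2 - 3)*(-5)) = 3*(70 + 66*(-1)*(-5)) = 3*(70 + 330) = 3*400 = 1200)
y*((-267 + M) + m) = 1200*((-267 - 175) + 188) = 1200*(-442 + 188) = 1200*(-254) = -304800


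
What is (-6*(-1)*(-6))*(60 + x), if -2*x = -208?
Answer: -5904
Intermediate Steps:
x = 104 (x = -½*(-208) = 104)
(-6*(-1)*(-6))*(60 + x) = (-6*(-1)*(-6))*(60 + 104) = (6*(-6))*164 = -36*164 = -5904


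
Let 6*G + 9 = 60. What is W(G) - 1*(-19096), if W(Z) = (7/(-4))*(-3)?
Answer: 76405/4 ≈ 19101.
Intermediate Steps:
G = 17/2 (G = -3/2 + (⅙)*60 = -3/2 + 10 = 17/2 ≈ 8.5000)
W(Z) = 21/4 (W(Z) = (7*(-¼))*(-3) = -7/4*(-3) = 21/4)
W(G) - 1*(-19096) = 21/4 - 1*(-19096) = 21/4 + 19096 = 76405/4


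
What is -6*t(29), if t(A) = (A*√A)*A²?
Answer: -146334*√29 ≈ -7.8803e+5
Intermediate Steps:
t(A) = A^(7/2) (t(A) = A^(3/2)*A² = A^(7/2))
-6*t(29) = -146334*√29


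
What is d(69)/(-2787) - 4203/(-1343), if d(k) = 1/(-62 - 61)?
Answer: 1440793946/460381743 ≈ 3.1296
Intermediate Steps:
d(k) = -1/123 (d(k) = 1/(-123) = -1/123)
d(69)/(-2787) - 4203/(-1343) = -1/123/(-2787) - 4203/(-1343) = -1/123*(-1/2787) - 4203*(-1/1343) = 1/342801 + 4203/1343 = 1440793946/460381743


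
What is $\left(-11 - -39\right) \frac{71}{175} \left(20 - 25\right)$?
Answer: $- \frac{284}{5} \approx -56.8$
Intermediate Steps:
$\left(-11 - -39\right) \frac{71}{175} \left(20 - 25\right) = \left(-11 + 39\right) 71 \cdot \frac{1}{175} \left(-5\right) = 28 \cdot \frac{71}{175} \left(-5\right) = \frac{284}{25} \left(-5\right) = - \frac{284}{5}$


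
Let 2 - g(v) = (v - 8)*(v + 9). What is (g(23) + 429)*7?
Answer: -343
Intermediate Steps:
g(v) = 2 - (-8 + v)*(9 + v) (g(v) = 2 - (v - 8)*(v + 9) = 2 - (-8 + v)*(9 + v))
(g(23) + 429)*7 = ((74 - 1*23 - 1*23**2) + 429)*7 = ((74 - 23 - 1*529) + 429)*7 = ((74 - 23 - 529) + 429)*7 = (-478 + 429)*7 = -49*7 = -343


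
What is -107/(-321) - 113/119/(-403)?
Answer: 48296/143871 ≈ 0.33569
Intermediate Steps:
-107/(-321) - 113/119/(-403) = -107*(-1/321) - 113*1/119*(-1/403) = ⅓ - 113/119*(-1/403) = ⅓ + 113/47957 = 48296/143871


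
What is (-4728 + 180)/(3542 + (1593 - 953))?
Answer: -758/697 ≈ -1.0875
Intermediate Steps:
(-4728 + 180)/(3542 + (1593 - 953)) = -4548/(3542 + 640) = -4548/4182 = -4548*1/4182 = -758/697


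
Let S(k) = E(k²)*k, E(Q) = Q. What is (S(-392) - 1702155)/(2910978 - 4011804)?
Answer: 61938443/1100826 ≈ 56.265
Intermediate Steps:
S(k) = k³ (S(k) = k²*k = k³)
(S(-392) - 1702155)/(2910978 - 4011804) = ((-392)³ - 1702155)/(2910978 - 4011804) = (-60236288 - 1702155)/(-1100826) = -61938443*(-1/1100826) = 61938443/1100826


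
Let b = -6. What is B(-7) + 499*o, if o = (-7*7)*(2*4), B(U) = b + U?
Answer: -195621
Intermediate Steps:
B(U) = -6 + U
o = -392 (o = -49*8 = -392)
B(-7) + 499*o = (-6 - 7) + 499*(-392) = -13 - 195608 = -195621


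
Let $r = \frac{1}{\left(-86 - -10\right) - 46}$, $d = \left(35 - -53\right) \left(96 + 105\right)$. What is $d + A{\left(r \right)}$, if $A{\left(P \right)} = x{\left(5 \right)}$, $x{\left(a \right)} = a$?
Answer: $17693$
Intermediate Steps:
$d = 17688$ ($d = \left(35 + 53\right) 201 = 88 \cdot 201 = 17688$)
$r = - \frac{1}{122}$ ($r = \frac{1}{\left(-86 + 10\right) - 46} = \frac{1}{-76 - 46} = \frac{1}{-122} = - \frac{1}{122} \approx -0.0081967$)
$A{\left(P \right)} = 5$
$d + A{\left(r \right)} = 17688 + 5 = 17693$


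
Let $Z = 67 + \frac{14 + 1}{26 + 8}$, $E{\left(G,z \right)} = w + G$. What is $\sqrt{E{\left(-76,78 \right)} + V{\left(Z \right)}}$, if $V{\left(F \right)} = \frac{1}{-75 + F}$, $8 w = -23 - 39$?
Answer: $\frac{i \sqrt{22161367}}{514} \approx 9.1587 i$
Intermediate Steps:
$w = - \frac{31}{4}$ ($w = \frac{-23 - 39}{8} = \frac{1}{8} \left(-62\right) = - \frac{31}{4} \approx -7.75$)
$E{\left(G,z \right)} = - \frac{31}{4} + G$
$Z = \frac{2293}{34}$ ($Z = 67 + \frac{15}{34} = \frac{2293}{34} \approx 67.441$)
$\sqrt{E{\left(-76,78 \right)} + V{\left(Z \right)}} = \sqrt{\left(- \frac{31}{4} - 76\right) + \frac{1}{-75 + \frac{2293}{34}}} = \sqrt{- \frac{335}{4} + \frac{1}{- \frac{257}{34}}} = \sqrt{- \frac{335}{4} - \frac{34}{257}} = \sqrt{- \frac{86231}{1028}} = \frac{i \sqrt{22161367}}{514}$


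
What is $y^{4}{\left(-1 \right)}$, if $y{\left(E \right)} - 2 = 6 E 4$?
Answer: $234256$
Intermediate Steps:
$y{\left(E \right)} = 2 + 24 E$ ($y{\left(E \right)} = 2 + 6 E 4 = 2 + 24 E$)
$y^{4}{\left(-1 \right)} = \left(2 + 24 \left(-1\right)\right)^{4} = \left(2 - 24\right)^{4} = \left(-22\right)^{4} = 234256$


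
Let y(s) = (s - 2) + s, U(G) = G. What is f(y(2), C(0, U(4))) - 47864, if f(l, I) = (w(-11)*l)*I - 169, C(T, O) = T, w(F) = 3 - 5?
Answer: -48033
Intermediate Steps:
w(F) = -2
y(s) = -2 + 2*s (y(s) = (-2 + s) + s = -2 + 2*s)
f(l, I) = -169 - 2*I*l (f(l, I) = (-2*l)*I - 169 = -2*I*l - 169 = -169 - 2*I*l)
f(y(2), C(0, U(4))) - 47864 = (-169 - 2*0*(-2 + 2*2)) - 47864 = (-169 - 2*0*(-2 + 4)) - 47864 = (-169 - 2*0*2) - 47864 = (-169 + 0) - 47864 = -169 - 47864 = -48033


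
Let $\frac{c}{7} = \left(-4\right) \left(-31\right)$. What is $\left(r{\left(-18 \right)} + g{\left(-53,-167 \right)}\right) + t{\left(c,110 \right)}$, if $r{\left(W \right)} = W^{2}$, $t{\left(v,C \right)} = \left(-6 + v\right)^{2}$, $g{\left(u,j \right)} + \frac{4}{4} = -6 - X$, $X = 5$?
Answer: $743356$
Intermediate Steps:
$c = 868$ ($c = 7 \left(\left(-4\right) \left(-31\right)\right) = 7 \cdot 124 = 868$)
$g{\left(u,j \right)} = -12$ ($g{\left(u,j \right)} = -1 - 11 = -12$)
$\left(r{\left(-18 \right)} + g{\left(-53,-167 \right)}\right) + t{\left(c,110 \right)} = \left(\left(-18\right)^{2} - 12\right) + \left(-6 + 868\right)^{2} = \left(324 - 12\right) + 862^{2} = 312 + 743044 = 743356$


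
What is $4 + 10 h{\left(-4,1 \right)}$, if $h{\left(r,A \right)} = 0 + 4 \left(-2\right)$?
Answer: $-76$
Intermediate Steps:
$h{\left(r,A \right)} = -8$ ($h{\left(r,A \right)} = 0 - 8 = -8$)
$4 + 10 h{\left(-4,1 \right)} = 4 + 10 \left(-8\right) = 4 - 80 = -76$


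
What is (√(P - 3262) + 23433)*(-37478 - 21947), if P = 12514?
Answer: -1392506025 - 356550*√257 ≈ -1.3982e+9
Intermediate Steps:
(√(P - 3262) + 23433)*(-37478 - 21947) = (√(12514 - 3262) + 23433)*(-37478 - 21947) = (√9252 + 23433)*(-59425) = (6*√257 + 23433)*(-59425) = (23433 + 6*√257)*(-59425) = -1392506025 - 356550*√257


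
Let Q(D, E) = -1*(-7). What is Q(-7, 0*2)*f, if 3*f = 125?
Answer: 875/3 ≈ 291.67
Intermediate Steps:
f = 125/3 (f = (⅓)*125 = 125/3 ≈ 41.667)
Q(D, E) = 7
Q(-7, 0*2)*f = 7*(125/3) = 875/3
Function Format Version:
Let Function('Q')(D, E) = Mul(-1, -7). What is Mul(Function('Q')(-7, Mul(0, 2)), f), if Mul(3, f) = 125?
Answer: Rational(875, 3) ≈ 291.67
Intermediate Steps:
f = Rational(125, 3) (f = Mul(Rational(1, 3), 125) = Rational(125, 3) ≈ 41.667)
Function('Q')(D, E) = 7
Mul(Function('Q')(-7, Mul(0, 2)), f) = Mul(7, Rational(125, 3)) = Rational(875, 3)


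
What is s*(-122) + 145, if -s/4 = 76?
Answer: 37233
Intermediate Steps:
s = -304 (s = -4*76 = -304)
s*(-122) + 145 = -304*(-122) + 145 = 37088 + 145 = 37233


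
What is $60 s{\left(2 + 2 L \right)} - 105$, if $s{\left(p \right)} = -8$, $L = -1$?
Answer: $-585$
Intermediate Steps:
$60 s{\left(2 + 2 L \right)} - 105 = 60 \left(-8\right) - 105 = -480 - 105 = -585$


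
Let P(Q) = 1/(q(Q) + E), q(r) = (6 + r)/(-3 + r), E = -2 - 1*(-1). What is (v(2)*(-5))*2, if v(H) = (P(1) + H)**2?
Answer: -2560/81 ≈ -31.605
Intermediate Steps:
E = -1 (E = -2 + 1 = -1)
q(r) = (6 + r)/(-3 + r)
P(Q) = 1/(-1 + (6 + Q)/(-3 + Q)) (P(Q) = 1/((6 + Q)/(-3 + Q) - 1) = 1/(-1 + (6 + Q)/(-3 + Q)))
v(H) = (-2/9 + H)**2 (v(H) = ((-1/3 + (1/9)*1) + H)**2 = ((-1/3 + 1/9) + H)**2 = (-2/9 + H)**2)
(v(2)*(-5))*2 = (((-2 + 9*2)**2/81)*(-5))*2 = (((-2 + 18)**2/81)*(-5))*2 = (((1/81)*16**2)*(-5))*2 = (((1/81)*256)*(-5))*2 = ((256/81)*(-5))*2 = -1280/81*2 = -2560/81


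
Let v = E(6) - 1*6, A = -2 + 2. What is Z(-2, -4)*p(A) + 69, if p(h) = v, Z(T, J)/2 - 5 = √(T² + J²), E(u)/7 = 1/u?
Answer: 62/3 - 58*√5/3 ≈ -22.564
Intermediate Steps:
E(u) = 7/u
Z(T, J) = 10 + 2*√(J² + T²) (Z(T, J) = 10 + 2*√(T² + J²) = 10 + 2*√(J² + T²))
A = 0
v = -29/6 (v = 7/6 - 1*6 = 7*(⅙) - 6 = 7/6 - 6 = -29/6 ≈ -4.8333)
p(h) = -29/6
Z(-2, -4)*p(A) + 69 = (10 + 2*√((-4)² + (-2)²))*(-29/6) + 69 = (10 + 2*√(16 + 4))*(-29/6) + 69 = (10 + 2*√20)*(-29/6) + 69 = (10 + 2*(2*√5))*(-29/6) + 69 = (10 + 4*√5)*(-29/6) + 69 = (-145/3 - 58*√5/3) + 69 = 62/3 - 58*√5/3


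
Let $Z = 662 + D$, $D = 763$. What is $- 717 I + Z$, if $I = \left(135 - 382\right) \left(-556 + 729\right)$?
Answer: $30639552$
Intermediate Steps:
$I = -42731$ ($I = \left(-247\right) 173 = -42731$)
$Z = 1425$ ($Z = 662 + 763 = 1425$)
$- 717 I + Z = \left(-717\right) \left(-42731\right) + 1425 = 30638127 + 1425 = 30639552$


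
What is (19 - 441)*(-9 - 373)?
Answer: 161204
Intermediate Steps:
(19 - 441)*(-9 - 373) = -422*(-382) = 161204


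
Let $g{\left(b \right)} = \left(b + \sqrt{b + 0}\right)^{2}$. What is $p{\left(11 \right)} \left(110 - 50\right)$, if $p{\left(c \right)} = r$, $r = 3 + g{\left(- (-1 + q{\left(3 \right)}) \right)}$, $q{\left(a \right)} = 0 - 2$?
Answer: $900 + 360 \sqrt{3} \approx 1523.5$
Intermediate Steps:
$q{\left(a \right)} = -2$ ($q{\left(a \right)} = 0 - 2 = -2$)
$g{\left(b \right)} = \left(b + \sqrt{b}\right)^{2}$
$r = 3 + \left(3 + \sqrt{3}\right)^{2}$ ($r = 3 + \left(- (-1 - 2) + \sqrt{- (-1 - 2)}\right)^{2} = 3 + \left(\left(-1\right) \left(-3\right) + \sqrt{\left(-1\right) \left(-3\right)}\right)^{2} = 3 + \left(3 + \sqrt{3}\right)^{2} \approx 25.392$)
$p{\left(c \right)} = 15 + 6 \sqrt{3}$
$p{\left(11 \right)} \left(110 - 50\right) = \left(15 + 6 \sqrt{3}\right) \left(110 - 50\right) = \left(15 + 6 \sqrt{3}\right) 60 = 900 + 360 \sqrt{3}$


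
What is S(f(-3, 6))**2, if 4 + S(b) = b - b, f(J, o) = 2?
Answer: 16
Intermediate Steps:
S(b) = -4 (S(b) = -4 + (b - b) = -4 + 0 = -4)
S(f(-3, 6))**2 = (-4)**2 = 16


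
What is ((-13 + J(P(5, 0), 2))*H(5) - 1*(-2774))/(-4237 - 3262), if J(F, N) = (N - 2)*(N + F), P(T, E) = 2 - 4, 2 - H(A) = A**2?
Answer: -3073/7499 ≈ -0.40979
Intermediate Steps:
H(A) = 2 - A**2
P(T, E) = -2
J(F, N) = (-2 + N)*(F + N)
((-13 + J(P(5, 0), 2))*H(5) - 1*(-2774))/(-4237 - 3262) = ((-13 + (2**2 - 2*(-2) - 2*2 - 2*2))*(2 - 1*5**2) - 1*(-2774))/(-4237 - 3262) = ((-13 + (4 + 4 - 4 - 4))*(2 - 1*25) + 2774)/(-7499) = ((-13 + 0)*(2 - 25) + 2774)*(-1/7499) = (-13*(-23) + 2774)*(-1/7499) = (299 + 2774)*(-1/7499) = 3073*(-1/7499) = -3073/7499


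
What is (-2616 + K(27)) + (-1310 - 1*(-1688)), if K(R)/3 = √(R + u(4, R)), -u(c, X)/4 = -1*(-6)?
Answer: -2238 + 3*√3 ≈ -2232.8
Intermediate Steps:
u(c, X) = -24 (u(c, X) = -(-4)*(-6) = -4*6 = -24)
K(R) = 3*√(-24 + R) (K(R) = 3*√(R - 24) = 3*√(-24 + R))
(-2616 + K(27)) + (-1310 - 1*(-1688)) = (-2616 + 3*√(-24 + 27)) + (-1310 - 1*(-1688)) = (-2616 + 3*√3) + (-1310 + 1688) = (-2616 + 3*√3) + 378 = -2238 + 3*√3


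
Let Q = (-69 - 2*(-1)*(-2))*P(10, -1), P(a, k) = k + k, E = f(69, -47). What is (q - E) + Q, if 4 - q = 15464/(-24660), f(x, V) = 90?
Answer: 373766/6165 ≈ 60.627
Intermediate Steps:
q = 28526/6165 (q = 4 - 15464/(-24660) = 4 - 15464*(-1)/24660 = 4 - 1*(-3866/6165) = 4 + 3866/6165 = 28526/6165 ≈ 4.6271)
E = 90
P(a, k) = 2*k
Q = 146 (Q = (-69 - 2*(-1)*(-2))*(2*(-1)) = (-69 + 2*(-2))*(-2) = (-69 - 4)*(-2) = -73*(-2) = 146)
(q - E) + Q = (28526/6165 - 1*90) + 146 = (28526/6165 - 90) + 146 = -526324/6165 + 146 = 373766/6165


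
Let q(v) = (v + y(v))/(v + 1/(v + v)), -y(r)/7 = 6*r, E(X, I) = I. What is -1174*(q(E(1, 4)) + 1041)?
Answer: -38790134/33 ≈ -1.1755e+6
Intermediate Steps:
y(r) = -42*r
q(v) = -41*v/(v + 1/(2*v)) (q(v) = (v - 42*v)/(v + 1/(v + v)) = (-41*v)/(v + 1/(2*v)) = -41*v/(v + 1/(2*v)))
-1174*(q(E(1, 4)) + 1041) = -1174*(-82*4²/(1 + 2*4²) + 1041) = -1174*(-82*16/(1 + 2*16) + 1041) = -1174*(-82*16/(1 + 32) + 1041) = -1174*(-82*16/33 + 1041) = -1174*(-82*16*1/33 + 1041) = -1174*(-1312/33 + 1041) = -1174*33041/33 = -38790134/33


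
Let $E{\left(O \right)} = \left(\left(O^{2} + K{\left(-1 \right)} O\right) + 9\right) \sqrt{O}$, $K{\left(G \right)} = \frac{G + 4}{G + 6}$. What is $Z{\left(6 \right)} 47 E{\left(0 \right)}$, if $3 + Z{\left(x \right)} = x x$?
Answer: $0$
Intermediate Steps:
$K{\left(G \right)} = \frac{4 + G}{6 + G}$
$Z{\left(x \right)} = -3 + x^{2}$ ($Z{\left(x \right)} = -3 + x x = -3 + x^{2}$)
$E{\left(O \right)} = \sqrt{O} \left(9 + O^{2} + \frac{3 O}{5}\right)$ ($E{\left(O \right)} = \left(\left(O^{2} + \frac{4 - 1}{6 - 1} O\right) + 9\right) \sqrt{O} = \left(\left(O^{2} + \frac{1}{5} \cdot 3 O\right) + 9\right) \sqrt{O} = \left(\left(O^{2} + \frac{3 O}{5}\right) + 9\right) \sqrt{O} = \left(9 + O^{2} + \frac{3 O}{5}\right) \sqrt{O} = \sqrt{O} \left(9 + O^{2} + \frac{3 O}{5}\right)$)
$Z{\left(6 \right)} 47 E{\left(0 \right)} = \left(-3 + 6^{2}\right) 47 \sqrt{0} \left(9 + 0^{2} + \frac{3}{5} \cdot 0\right) = \left(-3 + 36\right) 47 \cdot 0 \left(9 + 0 + 0\right) = 33 \cdot 47 \cdot 0 \cdot 9 = 1551 \cdot 0 = 0$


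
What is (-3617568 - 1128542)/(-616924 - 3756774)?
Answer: 2373055/2186849 ≈ 1.0851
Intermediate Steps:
(-3617568 - 1128542)/(-616924 - 3756774) = -4746110/(-4373698) = -4746110*(-1/4373698) = 2373055/2186849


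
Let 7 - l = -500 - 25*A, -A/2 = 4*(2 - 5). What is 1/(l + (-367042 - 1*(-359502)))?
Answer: -1/6433 ≈ -0.00015545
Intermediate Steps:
A = 24 (A = -8*(2 - 5) = -8*(-3) = -2*(-12) = 24)
l = 1107 (l = 7 - (-500 - 25*24) = 7 - (-500 - 600) = 7 - 1*(-1100) = 7 + 1100 = 1107)
1/(l + (-367042 - 1*(-359502))) = 1/(1107 + (-367042 - 1*(-359502))) = 1/(1107 + (-367042 + 359502)) = 1/(1107 - 7540) = 1/(-6433) = -1/6433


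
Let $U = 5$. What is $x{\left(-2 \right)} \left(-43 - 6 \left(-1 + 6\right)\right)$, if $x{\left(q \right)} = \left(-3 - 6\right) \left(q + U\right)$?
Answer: $1971$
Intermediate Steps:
$x{\left(q \right)} = -45 - 9 q$ ($x{\left(q \right)} = \left(-3 - 6\right) \left(q + 5\right) = - 9 \left(5 + q\right) = -45 - 9 q$)
$x{\left(-2 \right)} \left(-43 - 6 \left(-1 + 6\right)\right) = \left(-45 - -18\right) \left(-43 - 6 \left(-1 + 6\right)\right) = \left(-45 + 18\right) \left(-43 - 30\right) = - 27 \left(-43 - 30\right) = \left(-27\right) \left(-73\right) = 1971$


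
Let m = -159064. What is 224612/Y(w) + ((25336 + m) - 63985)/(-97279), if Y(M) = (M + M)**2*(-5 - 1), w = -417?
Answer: 200818187455/101494488186 ≈ 1.9786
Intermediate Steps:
Y(M) = -24*M**2 (Y(M) = (2*M)**2*(-6) = (4*M**2)*(-6) = -24*M**2)
224612/Y(w) + ((25336 + m) - 63985)/(-97279) = 224612/((-24*(-417)**2)) + ((25336 - 159064) - 63985)/(-97279) = 224612/((-24*173889)) + (-133728 - 63985)*(-1/97279) = 224612/(-4173336) - 197713*(-1/97279) = 224612*(-1/4173336) + 197713/97279 = -56153/1043334 + 197713/97279 = 200818187455/101494488186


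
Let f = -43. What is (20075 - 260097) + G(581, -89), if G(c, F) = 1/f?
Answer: -10320947/43 ≈ -2.4002e+5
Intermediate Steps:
G(c, F) = -1/43 (G(c, F) = 1/(-43) = -1/43)
(20075 - 260097) + G(581, -89) = (20075 - 260097) - 1/43 = -240022 - 1/43 = -10320947/43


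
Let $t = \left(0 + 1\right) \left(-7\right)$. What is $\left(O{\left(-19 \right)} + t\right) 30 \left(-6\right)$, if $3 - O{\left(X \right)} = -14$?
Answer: $-1800$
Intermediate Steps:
$t = -7$ ($t = 1 \left(-7\right) = -7$)
$O{\left(X \right)} = 17$ ($O{\left(X \right)} = 3 - -14 = 3 + 14 = 17$)
$\left(O{\left(-19 \right)} + t\right) 30 \left(-6\right) = \left(17 - 7\right) 30 \left(-6\right) = 10 \left(-180\right) = -1800$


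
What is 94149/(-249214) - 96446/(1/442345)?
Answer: -10632068816580329/249214 ≈ -4.2662e+10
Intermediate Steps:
94149/(-249214) - 96446/(1/442345) = 94149*(-1/249214) - 96446/1/442345 = -94149/249214 - 96446*442345 = -94149/249214 - 42662405870 = -10632068816580329/249214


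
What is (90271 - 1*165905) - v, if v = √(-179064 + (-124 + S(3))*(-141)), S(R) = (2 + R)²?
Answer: -75634 - 3*I*√18345 ≈ -75634.0 - 406.33*I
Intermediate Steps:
v = 3*I*√18345 (v = √(-179064 + (-124 + (2 + 3)²)*(-141)) = √(-179064 + (-124 + 5²)*(-141)) = √(-179064 + (-124 + 25)*(-141)) = √(-179064 - 99*(-141)) = √(-179064 + 13959) = √(-165105) = 3*I*√18345 ≈ 406.33*I)
(90271 - 1*165905) - v = (90271 - 1*165905) - 3*I*√18345 = (90271 - 165905) - 3*I*√18345 = -75634 - 3*I*√18345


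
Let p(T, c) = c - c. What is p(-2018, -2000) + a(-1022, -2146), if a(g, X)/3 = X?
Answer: -6438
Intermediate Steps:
p(T, c) = 0
a(g, X) = 3*X
p(-2018, -2000) + a(-1022, -2146) = 0 + 3*(-2146) = 0 - 6438 = -6438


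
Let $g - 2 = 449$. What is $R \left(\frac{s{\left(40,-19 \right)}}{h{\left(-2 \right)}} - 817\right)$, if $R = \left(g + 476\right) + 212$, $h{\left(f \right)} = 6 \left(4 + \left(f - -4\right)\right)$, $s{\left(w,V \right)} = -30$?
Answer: $- \frac{5589073}{6} \approx -9.3151 \cdot 10^{5}$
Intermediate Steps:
$h{\left(f \right)} = 48 + 6 f$ ($h{\left(f \right)} = 6 \left(4 + \left(f + 4\right)\right) = 6 \left(4 + \left(4 + f\right)\right) = 6 \left(8 + f\right) = 48 + 6 f$)
$g = 451$ ($g = 2 + 449 = 451$)
$R = 1139$ ($R = \left(451 + 476\right) + 212 = 927 + 212 = 1139$)
$R \left(\frac{s{\left(40,-19 \right)}}{h{\left(-2 \right)}} - 817\right) = 1139 \left(- \frac{30}{48 + 6 \left(-2\right)} - 817\right) = 1139 \left(- \frac{30}{48 - 12} - 817\right) = 1139 \left(- \frac{30}{36} - 817\right) = 1139 \left(\left(-30\right) \frac{1}{36} - 817\right) = 1139 \left(- \frac{5}{6} - 817\right) = 1139 \left(- \frac{4907}{6}\right) = - \frac{5589073}{6}$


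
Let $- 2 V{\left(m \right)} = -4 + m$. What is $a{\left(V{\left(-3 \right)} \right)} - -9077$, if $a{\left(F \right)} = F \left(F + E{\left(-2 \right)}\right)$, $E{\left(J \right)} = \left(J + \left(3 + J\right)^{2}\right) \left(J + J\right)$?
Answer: $\frac{36413}{4} \approx 9103.3$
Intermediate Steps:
$V{\left(m \right)} = 2 - \frac{m}{2}$ ($V{\left(m \right)} = - \frac{-4 + m}{2} = 2 - \frac{m}{2}$)
$E{\left(J \right)} = 2 J \left(J + \left(3 + J\right)^{2}\right)$ ($E{\left(J \right)} = \left(J + \left(3 + J\right)^{2}\right) 2 J = 2 J \left(J + \left(3 + J\right)^{2}\right)$)
$a{\left(F \right)} = F \left(4 + F\right)$ ($a{\left(F \right)} = F \left(F + 2 \left(-2\right) \left(-2 + \left(3 - 2\right)^{2}\right)\right) = F \left(F + 2 \left(-2\right) \left(-2 + 1^{2}\right)\right) = F \left(F + 2 \left(-2\right) \left(-2 + 1\right)\right) = F \left(F + 2 \left(-2\right) \left(-1\right)\right) = F \left(F + 4\right) = F \left(4 + F\right)$)
$a{\left(V{\left(-3 \right)} \right)} - -9077 = \left(2 - - \frac{3}{2}\right) \left(4 + \left(2 - - \frac{3}{2}\right)\right) - -9077 = \left(2 + \frac{3}{2}\right) \left(4 + \left(2 + \frac{3}{2}\right)\right) + 9077 = \frac{7 \left(4 + \frac{7}{2}\right)}{2} + 9077 = \frac{7}{2} \cdot \frac{15}{2} + 9077 = \frac{105}{4} + 9077 = \frac{36413}{4}$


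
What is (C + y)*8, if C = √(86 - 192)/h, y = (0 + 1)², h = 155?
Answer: 8 + 8*I*√106/155 ≈ 8.0 + 0.53139*I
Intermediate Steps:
y = 1 (y = 1² = 1)
C = I*√106/155 (C = √(86 - 192)/155 = √(-106)*(1/155) = (I*√106)*(1/155) = I*√106/155 ≈ 0.066423*I)
(C + y)*8 = (I*√106/155 + 1)*8 = (1 + I*√106/155)*8 = 8 + 8*I*√106/155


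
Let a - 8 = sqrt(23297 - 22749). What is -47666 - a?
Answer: -47674 - 2*sqrt(137) ≈ -47697.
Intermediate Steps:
a = 8 + 2*sqrt(137) (a = 8 + sqrt(23297 - 22749) = 8 + sqrt(548) = 8 + 2*sqrt(137) ≈ 31.409)
-47666 - a = -47666 - (8 + 2*sqrt(137)) = -47666 + (-8 - 2*sqrt(137)) = -47674 - 2*sqrt(137)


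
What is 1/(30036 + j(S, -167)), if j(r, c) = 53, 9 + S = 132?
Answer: 1/30089 ≈ 3.3235e-5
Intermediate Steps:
S = 123 (S = -9 + 132 = 123)
1/(30036 + j(S, -167)) = 1/(30036 + 53) = 1/30089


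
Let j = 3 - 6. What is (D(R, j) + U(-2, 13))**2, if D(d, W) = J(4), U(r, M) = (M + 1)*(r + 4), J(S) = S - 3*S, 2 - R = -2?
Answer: 400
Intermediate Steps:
R = 4 (R = 2 - 1*(-2) = 2 + 2 = 4)
j = -3
J(S) = -2*S
U(r, M) = (1 + M)*(4 + r)
D(d, W) = -8 (D(d, W) = -2*4 = -8)
(D(R, j) + U(-2, 13))**2 = (-8 + (4 - 2 + 4*13 + 13*(-2)))**2 = (-8 + (4 - 2 + 52 - 26))**2 = (-8 + 28)**2 = 20**2 = 400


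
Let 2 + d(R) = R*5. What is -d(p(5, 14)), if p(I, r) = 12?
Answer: -58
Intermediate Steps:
d(R) = -2 + 5*R (d(R) = -2 + R*5 = -2 + 5*R)
-d(p(5, 14)) = -(-2 + 5*12) = -(-2 + 60) = -1*58 = -58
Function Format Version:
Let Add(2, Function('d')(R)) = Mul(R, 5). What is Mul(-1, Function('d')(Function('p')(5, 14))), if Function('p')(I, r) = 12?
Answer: -58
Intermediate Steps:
Function('d')(R) = Add(-2, Mul(5, R)) (Function('d')(R) = Add(-2, Mul(R, 5)) = Add(-2, Mul(5, R)))
Mul(-1, Function('d')(Function('p')(5, 14))) = Mul(-1, Add(-2, Mul(5, 12))) = Mul(-1, Add(-2, 60)) = Mul(-1, 58) = -58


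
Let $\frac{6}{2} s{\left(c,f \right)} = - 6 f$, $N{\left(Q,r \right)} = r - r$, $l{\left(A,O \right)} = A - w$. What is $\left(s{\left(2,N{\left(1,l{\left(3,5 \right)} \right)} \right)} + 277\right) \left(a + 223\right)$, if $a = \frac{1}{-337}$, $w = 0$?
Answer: $\frac{20816550}{337} \approx 61770.0$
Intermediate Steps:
$a = - \frac{1}{337} \approx -0.0029674$
$l{\left(A,O \right)} = A$ ($l{\left(A,O \right)} = A - 0 = A + 0 = A$)
$N{\left(Q,r \right)} = 0$
$s{\left(c,f \right)} = - 2 f$ ($s{\left(c,f \right)} = \frac{\left(-6\right) f}{3} = - 2 f$)
$\left(s{\left(2,N{\left(1,l{\left(3,5 \right)} \right)} \right)} + 277\right) \left(a + 223\right) = \left(\left(-2\right) 0 + 277\right) \left(- \frac{1}{337} + 223\right) = \left(0 + 277\right) \frac{75150}{337} = 277 \cdot \frac{75150}{337} = \frac{20816550}{337}$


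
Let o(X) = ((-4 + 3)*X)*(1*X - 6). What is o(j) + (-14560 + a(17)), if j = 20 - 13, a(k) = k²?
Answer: -14278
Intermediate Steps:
j = 7
o(X) = -X*(-6 + X) (o(X) = (-X)*(X - 6) = (-X)*(-6 + X) = -X*(-6 + X))
o(j) + (-14560 + a(17)) = 7*(6 - 1*7) + (-14560 + 17²) = 7*(6 - 7) + (-14560 + 289) = 7*(-1) - 14271 = -7 - 14271 = -14278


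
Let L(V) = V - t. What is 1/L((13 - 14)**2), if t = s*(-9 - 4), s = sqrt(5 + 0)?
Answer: -1/844 + 13*sqrt(5)/844 ≈ 0.033257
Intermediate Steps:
s = sqrt(5) ≈ 2.2361
t = -13*sqrt(5) (t = sqrt(5)*(-9 - 4) = sqrt(5)*(-13) = -13*sqrt(5) ≈ -29.069)
L(V) = V + 13*sqrt(5) (L(V) = V - (-13)*sqrt(5) = V + 13*sqrt(5))
1/L((13 - 14)**2) = 1/((13 - 14)**2 + 13*sqrt(5)) = 1/((-1)**2 + 13*sqrt(5)) = 1/(1 + 13*sqrt(5))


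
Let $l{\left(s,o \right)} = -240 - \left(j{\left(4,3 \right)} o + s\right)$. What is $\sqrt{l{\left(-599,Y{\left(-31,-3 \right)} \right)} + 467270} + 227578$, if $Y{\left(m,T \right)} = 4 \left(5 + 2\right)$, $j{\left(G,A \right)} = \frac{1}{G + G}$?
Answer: $227578 + \frac{\sqrt{1870502}}{2} \approx 2.2826 \cdot 10^{5}$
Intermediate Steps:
$j{\left(G,A \right)} = \frac{1}{2 G}$
$Y{\left(m,T \right)} = 28$ ($Y{\left(m,T \right)} = 4 \cdot 7 = 28$)
$l{\left(s,o \right)} = -240 - s - \frac{o}{8}$ ($l{\left(s,o \right)} = -240 - \left(\frac{1}{2 \cdot 4} o + s\right) = -240 - \left(\frac{1}{2} \cdot \frac{1}{4} o + s\right) = -240 - \left(\frac{o}{8} + s\right) = -240 - \left(s + \frac{o}{8}\right) = -240 - s - \frac{o}{8}$)
$\sqrt{l{\left(-599,Y{\left(-31,-3 \right)} \right)} + 467270} + 227578 = \sqrt{\left(-240 - -599 - \frac{7}{2}\right) + 467270} + 227578 = \sqrt{\left(-240 + 599 - \frac{7}{2}\right) + 467270} + 227578 = \sqrt{\frac{711}{2} + 467270} + 227578 = \sqrt{\frac{935251}{2}} + 227578 = \frac{\sqrt{1870502}}{2} + 227578 = 227578 + \frac{\sqrt{1870502}}{2}$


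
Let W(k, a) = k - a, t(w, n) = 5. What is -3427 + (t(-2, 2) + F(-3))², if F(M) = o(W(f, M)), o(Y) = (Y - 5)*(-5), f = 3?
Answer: -3427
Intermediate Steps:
o(Y) = 25 - 5*Y (o(Y) = (-5 + Y)*(-5) = 25 - 5*Y)
F(M) = 10 + 5*M (F(M) = 25 - 5*(3 - M) = 25 + (-15 + 5*M) = 10 + 5*M)
-3427 + (t(-2, 2) + F(-3))² = -3427 + (5 + (10 + 5*(-3)))² = -3427 + (5 + (10 - 15))² = -3427 + (5 - 5)² = -3427 + 0² = -3427 + 0 = -3427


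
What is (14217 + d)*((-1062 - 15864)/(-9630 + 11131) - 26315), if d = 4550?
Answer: -741591911347/1501 ≈ -4.9407e+8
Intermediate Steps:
(14217 + d)*((-1062 - 15864)/(-9630 + 11131) - 26315) = (14217 + 4550)*((-1062 - 15864)/(-9630 + 11131) - 26315) = 18767*(-16926/1501 - 26315) = 18767*(-39515741/1501) = -741591911347/1501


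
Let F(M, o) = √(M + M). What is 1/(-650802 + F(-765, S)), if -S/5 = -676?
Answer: -108467/70590540789 - I*√170/141181081578 ≈ -1.5366e-6 - 9.2352e-11*I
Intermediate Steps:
S = 3380 (S = -5*(-676) = 3380)
F(M, o) = √2*√M (F(M, o) = √(2*M) = √2*√M)
1/(-650802 + F(-765, S)) = 1/(-650802 + √2*√(-765)) = 1/(-650802 + √2*(3*I*√85)) = 1/(-650802 + 3*I*√170)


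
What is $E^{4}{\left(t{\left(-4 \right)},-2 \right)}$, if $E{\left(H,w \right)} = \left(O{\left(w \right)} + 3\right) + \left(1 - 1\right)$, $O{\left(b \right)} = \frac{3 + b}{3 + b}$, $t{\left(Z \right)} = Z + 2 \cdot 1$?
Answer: $256$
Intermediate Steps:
$t{\left(Z \right)} = 2 + Z$ ($t{\left(Z \right)} = Z + 2 = 2 + Z$)
$O{\left(b \right)} = 1$
$E{\left(H,w \right)} = 4$ ($E{\left(H,w \right)} = \left(1 + 3\right) + \left(1 - 1\right) = 4 + \left(1 - 1\right) = 4 + 0 = 4$)
$E^{4}{\left(t{\left(-4 \right)},-2 \right)} = 4^{4} = 256$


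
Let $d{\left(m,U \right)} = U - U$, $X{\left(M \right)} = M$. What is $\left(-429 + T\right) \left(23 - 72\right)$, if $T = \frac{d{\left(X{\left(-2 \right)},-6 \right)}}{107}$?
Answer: $21021$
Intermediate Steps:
$d{\left(m,U \right)} = 0$
$T = 0$ ($T = \frac{0}{107} = 0 \cdot \frac{1}{107} = 0$)
$\left(-429 + T\right) \left(23 - 72\right) = \left(-429 + 0\right) \left(23 - 72\right) = - 429 \left(23 - 72\right) = \left(-429\right) \left(-49\right) = 21021$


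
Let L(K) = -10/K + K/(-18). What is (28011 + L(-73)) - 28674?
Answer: -865673/1314 ≈ -658.81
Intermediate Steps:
L(K) = -10/K - K/18 (L(K) = -10/K + K*(-1/18) = -10/K - K/18)
(28011 + L(-73)) - 28674 = (28011 + (-10/(-73) - 1/18*(-73))) - 28674 = (28011 + (-10*(-1/73) + 73/18)) - 28674 = (28011 + (10/73 + 73/18)) - 28674 = (28011 + 5509/1314) - 28674 = 36811963/1314 - 28674 = -865673/1314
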